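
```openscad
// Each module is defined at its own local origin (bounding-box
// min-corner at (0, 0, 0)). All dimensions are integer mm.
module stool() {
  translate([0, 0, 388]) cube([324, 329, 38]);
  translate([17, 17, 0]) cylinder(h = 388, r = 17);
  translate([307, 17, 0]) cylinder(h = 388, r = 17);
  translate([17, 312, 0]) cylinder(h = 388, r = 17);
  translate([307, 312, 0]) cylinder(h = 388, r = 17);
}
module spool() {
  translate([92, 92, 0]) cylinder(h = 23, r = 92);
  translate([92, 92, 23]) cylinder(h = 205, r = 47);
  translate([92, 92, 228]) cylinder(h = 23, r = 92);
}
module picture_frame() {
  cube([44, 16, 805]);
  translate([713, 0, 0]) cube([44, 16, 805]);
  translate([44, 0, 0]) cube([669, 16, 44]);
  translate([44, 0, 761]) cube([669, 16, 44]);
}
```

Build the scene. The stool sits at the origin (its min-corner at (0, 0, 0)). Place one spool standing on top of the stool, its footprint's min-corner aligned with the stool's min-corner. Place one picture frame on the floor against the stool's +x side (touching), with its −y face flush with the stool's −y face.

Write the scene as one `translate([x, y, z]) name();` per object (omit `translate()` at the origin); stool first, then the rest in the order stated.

stool();
translate([0, 0, 426]) spool();
translate([324, 0, 0]) picture_frame();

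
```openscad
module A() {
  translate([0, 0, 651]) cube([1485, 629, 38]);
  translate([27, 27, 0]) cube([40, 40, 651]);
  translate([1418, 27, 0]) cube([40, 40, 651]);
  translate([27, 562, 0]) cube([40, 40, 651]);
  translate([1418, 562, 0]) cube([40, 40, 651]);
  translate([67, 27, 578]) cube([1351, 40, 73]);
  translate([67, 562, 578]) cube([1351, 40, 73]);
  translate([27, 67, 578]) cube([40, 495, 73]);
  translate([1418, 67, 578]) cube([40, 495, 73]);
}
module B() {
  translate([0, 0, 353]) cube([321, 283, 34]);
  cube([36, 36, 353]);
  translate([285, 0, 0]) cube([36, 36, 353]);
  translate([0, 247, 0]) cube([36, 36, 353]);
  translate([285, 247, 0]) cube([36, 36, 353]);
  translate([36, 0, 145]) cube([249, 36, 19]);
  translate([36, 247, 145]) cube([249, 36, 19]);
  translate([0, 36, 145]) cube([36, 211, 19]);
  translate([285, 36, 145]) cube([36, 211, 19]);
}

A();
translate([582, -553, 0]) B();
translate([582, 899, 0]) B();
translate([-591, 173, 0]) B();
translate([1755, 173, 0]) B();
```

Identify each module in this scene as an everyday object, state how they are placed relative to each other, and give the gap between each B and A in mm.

A is a table. B is a stool. Four stools sit around the table at the −y, +y, −x, +x sides. The gap between each stool and the table is 270 mm.

Each stool's nearest face is 270 mm from the table's bounding box.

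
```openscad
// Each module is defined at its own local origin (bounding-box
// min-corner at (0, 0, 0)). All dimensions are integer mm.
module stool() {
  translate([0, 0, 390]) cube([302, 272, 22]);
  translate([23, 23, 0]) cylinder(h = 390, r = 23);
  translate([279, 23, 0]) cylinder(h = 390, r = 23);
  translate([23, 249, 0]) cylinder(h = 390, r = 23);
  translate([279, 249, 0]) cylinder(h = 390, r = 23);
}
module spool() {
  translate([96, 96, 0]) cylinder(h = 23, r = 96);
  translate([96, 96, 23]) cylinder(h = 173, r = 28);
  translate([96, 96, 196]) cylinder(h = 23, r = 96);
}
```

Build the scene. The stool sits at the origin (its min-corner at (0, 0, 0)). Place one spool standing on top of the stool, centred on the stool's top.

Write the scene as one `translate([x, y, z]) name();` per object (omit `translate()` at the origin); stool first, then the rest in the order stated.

stool();
translate([55, 40, 412]) spool();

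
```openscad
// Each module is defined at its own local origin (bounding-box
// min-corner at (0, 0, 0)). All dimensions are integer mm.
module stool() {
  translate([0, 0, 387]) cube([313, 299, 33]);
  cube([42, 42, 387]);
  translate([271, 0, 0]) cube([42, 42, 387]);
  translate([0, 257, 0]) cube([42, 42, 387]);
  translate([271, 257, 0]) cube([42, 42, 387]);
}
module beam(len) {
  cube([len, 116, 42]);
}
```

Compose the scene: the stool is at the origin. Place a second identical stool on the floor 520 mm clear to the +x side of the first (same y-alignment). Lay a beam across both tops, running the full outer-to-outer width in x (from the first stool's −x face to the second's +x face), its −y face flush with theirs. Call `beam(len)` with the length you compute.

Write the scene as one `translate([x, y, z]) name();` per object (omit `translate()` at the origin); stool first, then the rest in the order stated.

stool();
translate([833, 0, 0]) stool();
translate([0, 0, 420]) beam(1146);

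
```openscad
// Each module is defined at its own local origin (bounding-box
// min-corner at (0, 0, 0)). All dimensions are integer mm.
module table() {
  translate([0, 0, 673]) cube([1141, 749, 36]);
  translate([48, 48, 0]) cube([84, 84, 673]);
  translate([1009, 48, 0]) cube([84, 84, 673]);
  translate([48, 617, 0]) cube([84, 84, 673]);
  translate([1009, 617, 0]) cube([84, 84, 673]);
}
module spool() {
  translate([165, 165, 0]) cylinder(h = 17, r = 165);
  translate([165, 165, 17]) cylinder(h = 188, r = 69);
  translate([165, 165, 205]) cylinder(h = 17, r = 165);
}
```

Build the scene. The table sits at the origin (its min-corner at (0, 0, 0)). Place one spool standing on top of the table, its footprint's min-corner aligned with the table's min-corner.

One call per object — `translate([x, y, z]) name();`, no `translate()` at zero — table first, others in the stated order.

table();
translate([0, 0, 709]) spool();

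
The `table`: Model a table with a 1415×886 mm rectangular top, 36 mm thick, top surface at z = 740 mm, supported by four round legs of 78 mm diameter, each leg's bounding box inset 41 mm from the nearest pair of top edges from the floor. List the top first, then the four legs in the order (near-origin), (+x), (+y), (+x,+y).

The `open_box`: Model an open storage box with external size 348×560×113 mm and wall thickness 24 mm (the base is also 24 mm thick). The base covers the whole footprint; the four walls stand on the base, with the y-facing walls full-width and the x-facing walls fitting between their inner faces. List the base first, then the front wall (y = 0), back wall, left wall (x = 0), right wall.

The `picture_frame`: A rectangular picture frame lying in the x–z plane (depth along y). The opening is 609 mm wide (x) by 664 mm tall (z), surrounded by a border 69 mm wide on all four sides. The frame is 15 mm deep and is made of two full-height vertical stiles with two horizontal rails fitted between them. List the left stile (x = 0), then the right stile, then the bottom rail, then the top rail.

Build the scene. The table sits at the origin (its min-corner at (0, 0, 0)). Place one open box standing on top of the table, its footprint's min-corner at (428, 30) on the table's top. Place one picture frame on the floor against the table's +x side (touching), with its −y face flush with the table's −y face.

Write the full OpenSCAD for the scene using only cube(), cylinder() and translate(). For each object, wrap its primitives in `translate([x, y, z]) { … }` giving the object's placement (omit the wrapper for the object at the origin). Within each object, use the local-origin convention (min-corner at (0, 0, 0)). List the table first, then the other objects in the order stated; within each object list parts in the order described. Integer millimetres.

translate([0, 0, 704]) cube([1415, 886, 36]);
translate([80, 80, 0]) cylinder(h = 704, r = 39);
translate([1335, 80, 0]) cylinder(h = 704, r = 39);
translate([80, 806, 0]) cylinder(h = 704, r = 39);
translate([1335, 806, 0]) cylinder(h = 704, r = 39);
translate([428, 30, 740]) {
  cube([348, 560, 24]);
  translate([0, 0, 24]) cube([348, 24, 89]);
  translate([0, 536, 24]) cube([348, 24, 89]);
  translate([0, 24, 24]) cube([24, 512, 89]);
  translate([324, 24, 24]) cube([24, 512, 89]);
}
translate([1415, 0, 0]) {
  cube([69, 15, 802]);
  translate([678, 0, 0]) cube([69, 15, 802]);
  translate([69, 0, 0]) cube([609, 15, 69]);
  translate([69, 0, 733]) cube([609, 15, 69]);
}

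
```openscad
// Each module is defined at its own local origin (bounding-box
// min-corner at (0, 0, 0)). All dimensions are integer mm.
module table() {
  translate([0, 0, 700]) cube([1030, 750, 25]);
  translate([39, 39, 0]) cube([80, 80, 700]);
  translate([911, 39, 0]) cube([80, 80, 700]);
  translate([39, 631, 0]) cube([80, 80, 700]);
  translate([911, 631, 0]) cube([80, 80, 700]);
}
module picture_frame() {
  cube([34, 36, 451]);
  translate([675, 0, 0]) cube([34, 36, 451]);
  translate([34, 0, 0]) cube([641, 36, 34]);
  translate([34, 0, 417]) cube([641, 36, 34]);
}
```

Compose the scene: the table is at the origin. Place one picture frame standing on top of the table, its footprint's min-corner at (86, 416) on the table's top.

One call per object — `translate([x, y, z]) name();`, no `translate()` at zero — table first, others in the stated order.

table();
translate([86, 416, 725]) picture_frame();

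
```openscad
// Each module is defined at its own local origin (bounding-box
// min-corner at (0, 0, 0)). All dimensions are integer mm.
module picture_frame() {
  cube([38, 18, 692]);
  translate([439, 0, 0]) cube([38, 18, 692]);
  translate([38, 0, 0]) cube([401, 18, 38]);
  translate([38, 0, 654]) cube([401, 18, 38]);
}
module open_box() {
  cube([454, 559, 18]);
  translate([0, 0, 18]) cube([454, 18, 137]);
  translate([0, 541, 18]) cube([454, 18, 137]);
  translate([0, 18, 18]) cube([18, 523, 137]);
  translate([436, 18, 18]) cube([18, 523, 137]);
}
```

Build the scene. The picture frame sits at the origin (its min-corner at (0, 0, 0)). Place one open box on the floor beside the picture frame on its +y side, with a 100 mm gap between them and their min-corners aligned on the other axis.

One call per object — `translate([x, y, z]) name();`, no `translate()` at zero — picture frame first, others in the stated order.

picture_frame();
translate([0, 118, 0]) open_box();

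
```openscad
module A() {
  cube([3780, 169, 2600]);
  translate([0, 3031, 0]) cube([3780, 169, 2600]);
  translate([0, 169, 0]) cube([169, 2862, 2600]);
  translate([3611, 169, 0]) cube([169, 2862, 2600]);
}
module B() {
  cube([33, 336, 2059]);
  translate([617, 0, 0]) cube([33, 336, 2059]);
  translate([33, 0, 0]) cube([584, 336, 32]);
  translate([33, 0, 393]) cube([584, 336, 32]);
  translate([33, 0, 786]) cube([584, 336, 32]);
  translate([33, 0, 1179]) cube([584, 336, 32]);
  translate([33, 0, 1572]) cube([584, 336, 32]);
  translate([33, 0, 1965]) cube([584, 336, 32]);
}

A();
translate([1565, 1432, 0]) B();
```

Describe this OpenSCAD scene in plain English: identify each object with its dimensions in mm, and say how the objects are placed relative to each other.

A is the wall frame of a small rectangular building: four walls, each 2600 mm tall and 169 mm thick, enclosing a footprint 3780 mm (x) by 3200 mm (y) outside-to-outside, with no floor or roof. The front and back walls (the −y and +y sides) span the full width; the two side walls fit between them.

B is a bookshelf 650 mm wide overall, 336 mm deep and 2059 mm tall. The two sides are 33 mm thick vertical panels. 6 horizontal shelves of 32 mm thickness span between the inner faces of the sides; the lowest shelf sits on the floor and shelves are stacked with a clear vertical gap of 361 mm between each pair.

The bookshelf sits inside the house frame, centred.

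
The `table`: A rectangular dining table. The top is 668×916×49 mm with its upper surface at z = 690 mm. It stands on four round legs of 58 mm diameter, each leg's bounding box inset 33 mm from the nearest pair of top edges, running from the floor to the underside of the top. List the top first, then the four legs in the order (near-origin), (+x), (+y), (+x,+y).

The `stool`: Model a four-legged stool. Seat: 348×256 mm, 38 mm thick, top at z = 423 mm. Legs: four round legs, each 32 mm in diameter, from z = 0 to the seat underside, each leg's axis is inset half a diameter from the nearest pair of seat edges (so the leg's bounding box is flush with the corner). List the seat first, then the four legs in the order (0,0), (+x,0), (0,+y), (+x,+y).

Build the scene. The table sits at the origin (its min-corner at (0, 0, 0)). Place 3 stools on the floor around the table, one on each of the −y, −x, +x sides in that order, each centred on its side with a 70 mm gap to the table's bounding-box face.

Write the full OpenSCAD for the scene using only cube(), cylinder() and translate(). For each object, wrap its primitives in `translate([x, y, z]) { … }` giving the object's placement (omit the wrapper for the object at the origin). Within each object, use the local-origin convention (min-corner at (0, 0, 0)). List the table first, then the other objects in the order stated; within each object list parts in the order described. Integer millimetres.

translate([0, 0, 641]) cube([668, 916, 49]);
translate([62, 62, 0]) cylinder(h = 641, r = 29);
translate([606, 62, 0]) cylinder(h = 641, r = 29);
translate([62, 854, 0]) cylinder(h = 641, r = 29);
translate([606, 854, 0]) cylinder(h = 641, r = 29);
translate([160, -326, 0]) {
  translate([0, 0, 385]) cube([348, 256, 38]);
  translate([16, 16, 0]) cylinder(h = 385, r = 16);
  translate([332, 16, 0]) cylinder(h = 385, r = 16);
  translate([16, 240, 0]) cylinder(h = 385, r = 16);
  translate([332, 240, 0]) cylinder(h = 385, r = 16);
}
translate([-418, 330, 0]) {
  translate([0, 0, 385]) cube([348, 256, 38]);
  translate([16, 16, 0]) cylinder(h = 385, r = 16);
  translate([332, 16, 0]) cylinder(h = 385, r = 16);
  translate([16, 240, 0]) cylinder(h = 385, r = 16);
  translate([332, 240, 0]) cylinder(h = 385, r = 16);
}
translate([738, 330, 0]) {
  translate([0, 0, 385]) cube([348, 256, 38]);
  translate([16, 16, 0]) cylinder(h = 385, r = 16);
  translate([332, 16, 0]) cylinder(h = 385, r = 16);
  translate([16, 240, 0]) cylinder(h = 385, r = 16);
  translate([332, 240, 0]) cylinder(h = 385, r = 16);
}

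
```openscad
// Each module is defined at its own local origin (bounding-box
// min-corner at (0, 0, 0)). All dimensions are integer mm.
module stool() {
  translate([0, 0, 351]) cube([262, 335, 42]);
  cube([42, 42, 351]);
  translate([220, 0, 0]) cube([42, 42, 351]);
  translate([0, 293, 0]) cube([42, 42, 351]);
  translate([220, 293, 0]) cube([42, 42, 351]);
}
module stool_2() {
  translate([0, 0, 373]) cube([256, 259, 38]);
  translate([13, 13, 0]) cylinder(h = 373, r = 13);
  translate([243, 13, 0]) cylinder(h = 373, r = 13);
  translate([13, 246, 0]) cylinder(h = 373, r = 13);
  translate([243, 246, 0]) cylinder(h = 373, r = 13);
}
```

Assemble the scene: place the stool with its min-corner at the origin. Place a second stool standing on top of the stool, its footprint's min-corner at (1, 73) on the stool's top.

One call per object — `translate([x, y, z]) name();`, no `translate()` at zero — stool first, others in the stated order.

stool();
translate([1, 73, 393]) stool_2();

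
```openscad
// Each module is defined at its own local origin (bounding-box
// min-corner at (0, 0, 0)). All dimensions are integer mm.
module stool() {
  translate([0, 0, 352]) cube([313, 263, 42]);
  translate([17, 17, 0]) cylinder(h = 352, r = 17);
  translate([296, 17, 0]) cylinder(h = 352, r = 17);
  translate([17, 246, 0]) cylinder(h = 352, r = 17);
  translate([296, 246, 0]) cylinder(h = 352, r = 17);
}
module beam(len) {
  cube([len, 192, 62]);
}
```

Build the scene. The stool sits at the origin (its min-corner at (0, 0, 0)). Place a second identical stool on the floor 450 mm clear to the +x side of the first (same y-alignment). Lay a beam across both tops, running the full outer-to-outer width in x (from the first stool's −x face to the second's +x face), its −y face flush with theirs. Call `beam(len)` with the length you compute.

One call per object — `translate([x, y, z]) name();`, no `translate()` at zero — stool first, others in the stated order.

stool();
translate([763, 0, 0]) stool();
translate([0, 0, 394]) beam(1076);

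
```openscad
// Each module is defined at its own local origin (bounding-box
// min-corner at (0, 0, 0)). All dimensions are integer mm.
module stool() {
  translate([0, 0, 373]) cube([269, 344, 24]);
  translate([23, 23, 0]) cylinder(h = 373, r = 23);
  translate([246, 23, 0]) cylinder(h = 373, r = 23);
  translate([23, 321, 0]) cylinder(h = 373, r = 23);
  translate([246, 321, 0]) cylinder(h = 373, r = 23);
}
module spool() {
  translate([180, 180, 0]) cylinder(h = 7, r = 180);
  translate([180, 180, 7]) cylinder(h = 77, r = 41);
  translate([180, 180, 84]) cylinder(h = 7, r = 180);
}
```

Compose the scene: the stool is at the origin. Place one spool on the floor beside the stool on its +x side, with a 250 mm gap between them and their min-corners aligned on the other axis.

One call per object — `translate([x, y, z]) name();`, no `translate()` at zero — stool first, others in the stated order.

stool();
translate([519, 0, 0]) spool();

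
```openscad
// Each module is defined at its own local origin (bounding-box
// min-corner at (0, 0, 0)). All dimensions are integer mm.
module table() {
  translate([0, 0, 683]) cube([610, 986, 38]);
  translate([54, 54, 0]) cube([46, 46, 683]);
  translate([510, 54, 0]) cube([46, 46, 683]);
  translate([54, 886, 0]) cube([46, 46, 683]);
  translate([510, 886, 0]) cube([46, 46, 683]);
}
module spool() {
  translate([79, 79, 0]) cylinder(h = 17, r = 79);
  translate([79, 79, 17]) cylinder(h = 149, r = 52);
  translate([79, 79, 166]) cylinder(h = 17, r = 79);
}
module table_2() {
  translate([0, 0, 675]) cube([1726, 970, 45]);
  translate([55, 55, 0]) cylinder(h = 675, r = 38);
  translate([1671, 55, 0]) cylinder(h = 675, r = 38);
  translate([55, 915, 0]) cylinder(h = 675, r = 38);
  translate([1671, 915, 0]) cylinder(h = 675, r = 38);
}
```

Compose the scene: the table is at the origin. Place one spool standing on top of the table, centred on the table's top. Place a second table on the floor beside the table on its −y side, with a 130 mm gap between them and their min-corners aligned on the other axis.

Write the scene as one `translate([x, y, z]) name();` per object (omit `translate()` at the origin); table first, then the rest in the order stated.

table();
translate([226, 414, 721]) spool();
translate([0, -1100, 0]) table_2();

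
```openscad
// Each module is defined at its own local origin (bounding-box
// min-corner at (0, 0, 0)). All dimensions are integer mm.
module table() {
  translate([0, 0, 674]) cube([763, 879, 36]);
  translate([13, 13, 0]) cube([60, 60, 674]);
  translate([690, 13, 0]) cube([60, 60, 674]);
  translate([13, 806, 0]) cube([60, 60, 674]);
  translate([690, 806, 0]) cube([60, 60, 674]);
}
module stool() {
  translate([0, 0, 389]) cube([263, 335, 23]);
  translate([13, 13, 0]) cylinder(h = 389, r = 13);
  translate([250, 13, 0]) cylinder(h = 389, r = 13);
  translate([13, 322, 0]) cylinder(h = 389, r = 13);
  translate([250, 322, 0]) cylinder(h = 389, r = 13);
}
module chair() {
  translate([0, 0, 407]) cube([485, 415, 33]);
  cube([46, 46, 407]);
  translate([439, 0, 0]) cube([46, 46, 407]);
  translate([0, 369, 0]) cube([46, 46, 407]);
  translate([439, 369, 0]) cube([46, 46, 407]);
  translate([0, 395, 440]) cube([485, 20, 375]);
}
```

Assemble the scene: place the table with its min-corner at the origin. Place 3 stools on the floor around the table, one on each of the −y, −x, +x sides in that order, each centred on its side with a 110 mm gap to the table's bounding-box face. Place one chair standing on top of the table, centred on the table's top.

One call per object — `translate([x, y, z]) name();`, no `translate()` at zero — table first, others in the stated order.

table();
translate([250, -445, 0]) stool();
translate([-373, 272, 0]) stool();
translate([873, 272, 0]) stool();
translate([139, 232, 710]) chair();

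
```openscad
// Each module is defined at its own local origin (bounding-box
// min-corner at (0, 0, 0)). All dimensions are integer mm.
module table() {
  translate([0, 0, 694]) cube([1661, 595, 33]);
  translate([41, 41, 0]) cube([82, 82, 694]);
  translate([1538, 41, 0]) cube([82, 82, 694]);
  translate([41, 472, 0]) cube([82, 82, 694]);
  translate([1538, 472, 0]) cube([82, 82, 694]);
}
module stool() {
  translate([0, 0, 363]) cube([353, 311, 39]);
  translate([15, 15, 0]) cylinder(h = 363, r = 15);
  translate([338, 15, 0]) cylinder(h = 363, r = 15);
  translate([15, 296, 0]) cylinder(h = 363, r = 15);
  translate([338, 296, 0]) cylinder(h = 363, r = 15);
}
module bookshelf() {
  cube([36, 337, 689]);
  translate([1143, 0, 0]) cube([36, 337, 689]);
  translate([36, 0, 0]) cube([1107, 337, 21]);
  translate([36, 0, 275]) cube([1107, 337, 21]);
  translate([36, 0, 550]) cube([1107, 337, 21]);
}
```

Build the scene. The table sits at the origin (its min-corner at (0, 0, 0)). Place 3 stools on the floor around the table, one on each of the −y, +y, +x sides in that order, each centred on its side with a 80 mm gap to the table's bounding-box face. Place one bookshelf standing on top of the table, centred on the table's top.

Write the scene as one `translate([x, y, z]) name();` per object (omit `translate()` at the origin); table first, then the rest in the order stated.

table();
translate([654, -391, 0]) stool();
translate([654, 675, 0]) stool();
translate([1741, 142, 0]) stool();
translate([241, 129, 727]) bookshelf();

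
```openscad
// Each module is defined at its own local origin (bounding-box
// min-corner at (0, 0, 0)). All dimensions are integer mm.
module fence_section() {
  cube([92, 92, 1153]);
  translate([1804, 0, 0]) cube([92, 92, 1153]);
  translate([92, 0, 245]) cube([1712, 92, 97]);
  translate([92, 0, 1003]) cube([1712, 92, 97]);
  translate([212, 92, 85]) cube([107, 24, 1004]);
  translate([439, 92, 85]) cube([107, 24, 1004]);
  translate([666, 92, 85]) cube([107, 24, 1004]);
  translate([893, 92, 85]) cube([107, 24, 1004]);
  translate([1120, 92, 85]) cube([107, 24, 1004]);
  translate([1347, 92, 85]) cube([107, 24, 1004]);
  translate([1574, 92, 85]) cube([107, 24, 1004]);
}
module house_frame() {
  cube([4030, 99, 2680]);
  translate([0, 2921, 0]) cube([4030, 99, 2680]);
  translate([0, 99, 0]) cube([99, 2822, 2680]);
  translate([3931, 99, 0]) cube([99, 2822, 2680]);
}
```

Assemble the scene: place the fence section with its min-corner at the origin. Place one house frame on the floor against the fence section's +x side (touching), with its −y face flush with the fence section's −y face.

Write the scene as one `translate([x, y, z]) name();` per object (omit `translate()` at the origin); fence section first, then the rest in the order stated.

fence_section();
translate([1896, 0, 0]) house_frame();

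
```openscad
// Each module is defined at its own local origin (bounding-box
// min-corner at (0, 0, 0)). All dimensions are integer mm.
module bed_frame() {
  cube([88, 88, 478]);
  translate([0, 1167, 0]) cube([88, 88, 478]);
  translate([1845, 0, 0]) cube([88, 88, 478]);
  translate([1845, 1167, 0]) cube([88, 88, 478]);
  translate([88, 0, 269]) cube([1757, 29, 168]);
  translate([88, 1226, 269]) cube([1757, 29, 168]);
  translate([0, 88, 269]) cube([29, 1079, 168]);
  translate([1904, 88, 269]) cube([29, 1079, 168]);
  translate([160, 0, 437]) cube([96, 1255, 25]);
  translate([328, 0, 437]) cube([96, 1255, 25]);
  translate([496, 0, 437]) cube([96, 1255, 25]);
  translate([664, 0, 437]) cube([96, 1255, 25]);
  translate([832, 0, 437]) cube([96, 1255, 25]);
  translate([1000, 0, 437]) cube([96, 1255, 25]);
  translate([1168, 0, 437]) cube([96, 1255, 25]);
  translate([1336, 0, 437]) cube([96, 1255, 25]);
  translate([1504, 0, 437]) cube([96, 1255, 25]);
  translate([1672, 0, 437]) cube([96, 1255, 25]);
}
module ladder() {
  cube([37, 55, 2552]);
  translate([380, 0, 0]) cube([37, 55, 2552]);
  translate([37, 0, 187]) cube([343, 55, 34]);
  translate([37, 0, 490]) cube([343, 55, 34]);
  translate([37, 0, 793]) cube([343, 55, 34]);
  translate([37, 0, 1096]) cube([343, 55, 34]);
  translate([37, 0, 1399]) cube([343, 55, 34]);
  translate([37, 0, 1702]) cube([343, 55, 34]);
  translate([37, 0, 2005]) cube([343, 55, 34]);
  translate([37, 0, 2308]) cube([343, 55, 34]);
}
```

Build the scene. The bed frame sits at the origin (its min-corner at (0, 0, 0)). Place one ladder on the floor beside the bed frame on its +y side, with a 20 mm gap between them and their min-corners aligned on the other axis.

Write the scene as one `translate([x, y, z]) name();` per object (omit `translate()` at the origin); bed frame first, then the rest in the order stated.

bed_frame();
translate([0, 1275, 0]) ladder();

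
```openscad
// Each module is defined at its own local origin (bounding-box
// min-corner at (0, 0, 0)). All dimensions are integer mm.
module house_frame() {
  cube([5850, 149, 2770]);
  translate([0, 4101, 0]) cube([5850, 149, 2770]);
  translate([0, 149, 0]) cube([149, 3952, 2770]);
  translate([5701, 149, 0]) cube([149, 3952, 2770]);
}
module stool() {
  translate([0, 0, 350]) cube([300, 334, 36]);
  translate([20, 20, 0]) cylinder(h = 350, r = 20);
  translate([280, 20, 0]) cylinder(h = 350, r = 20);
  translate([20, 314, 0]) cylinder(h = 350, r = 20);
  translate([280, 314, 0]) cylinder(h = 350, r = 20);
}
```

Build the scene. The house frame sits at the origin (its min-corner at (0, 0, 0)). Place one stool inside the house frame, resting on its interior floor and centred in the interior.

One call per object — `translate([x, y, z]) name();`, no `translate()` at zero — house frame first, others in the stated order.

house_frame();
translate([2775, 1958, 0]) stool();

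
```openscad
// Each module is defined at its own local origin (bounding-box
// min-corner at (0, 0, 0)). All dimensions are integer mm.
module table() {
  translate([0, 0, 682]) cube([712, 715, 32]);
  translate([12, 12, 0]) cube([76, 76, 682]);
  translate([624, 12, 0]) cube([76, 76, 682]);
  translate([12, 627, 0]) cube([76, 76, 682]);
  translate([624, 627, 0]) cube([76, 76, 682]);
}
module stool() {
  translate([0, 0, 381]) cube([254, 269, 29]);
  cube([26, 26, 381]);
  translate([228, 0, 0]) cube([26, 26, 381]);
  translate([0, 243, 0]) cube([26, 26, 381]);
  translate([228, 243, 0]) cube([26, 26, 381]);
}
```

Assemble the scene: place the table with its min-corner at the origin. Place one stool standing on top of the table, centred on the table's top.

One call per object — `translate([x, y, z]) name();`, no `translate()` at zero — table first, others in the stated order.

table();
translate([229, 223, 714]) stool();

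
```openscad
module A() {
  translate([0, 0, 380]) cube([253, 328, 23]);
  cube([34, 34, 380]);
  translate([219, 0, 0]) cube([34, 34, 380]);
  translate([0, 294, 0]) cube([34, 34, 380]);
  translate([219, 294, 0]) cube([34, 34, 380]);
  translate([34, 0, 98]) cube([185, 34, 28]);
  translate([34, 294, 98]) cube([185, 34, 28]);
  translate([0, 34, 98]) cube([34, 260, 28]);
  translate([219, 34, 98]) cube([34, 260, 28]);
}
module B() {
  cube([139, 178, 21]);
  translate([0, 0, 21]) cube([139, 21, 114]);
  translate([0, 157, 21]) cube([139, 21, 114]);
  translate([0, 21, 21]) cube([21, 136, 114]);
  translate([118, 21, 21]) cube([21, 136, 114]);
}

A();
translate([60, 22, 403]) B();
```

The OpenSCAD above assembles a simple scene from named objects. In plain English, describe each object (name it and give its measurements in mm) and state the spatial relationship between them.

A is a four-legged stool. The seat is 253×328 mm, 23 mm thick, top at z = 403 mm. It stands on four square legs, each 34×34 mm in cross-section, from z = 0 to the seat underside, each flush with a corner of the seat. Four stretchers, 34 mm wide and 28 mm tall, connect adjacent legs with their undersides at z = 98 mm, each running between the inner faces of the legs it joins and aligned with the legs' outer faces on the other axis.

B is an open-topped rectangular box: outside dimensions 139×178×135 mm, with a uniform wall and base thickness of 21 mm. The base is a full 139×178 slab on the floor; four walls sit on top of the base. The front and back walls (the −y and +y sides) span the full width; the two side walls fit between them.

The open box is on top of the stool.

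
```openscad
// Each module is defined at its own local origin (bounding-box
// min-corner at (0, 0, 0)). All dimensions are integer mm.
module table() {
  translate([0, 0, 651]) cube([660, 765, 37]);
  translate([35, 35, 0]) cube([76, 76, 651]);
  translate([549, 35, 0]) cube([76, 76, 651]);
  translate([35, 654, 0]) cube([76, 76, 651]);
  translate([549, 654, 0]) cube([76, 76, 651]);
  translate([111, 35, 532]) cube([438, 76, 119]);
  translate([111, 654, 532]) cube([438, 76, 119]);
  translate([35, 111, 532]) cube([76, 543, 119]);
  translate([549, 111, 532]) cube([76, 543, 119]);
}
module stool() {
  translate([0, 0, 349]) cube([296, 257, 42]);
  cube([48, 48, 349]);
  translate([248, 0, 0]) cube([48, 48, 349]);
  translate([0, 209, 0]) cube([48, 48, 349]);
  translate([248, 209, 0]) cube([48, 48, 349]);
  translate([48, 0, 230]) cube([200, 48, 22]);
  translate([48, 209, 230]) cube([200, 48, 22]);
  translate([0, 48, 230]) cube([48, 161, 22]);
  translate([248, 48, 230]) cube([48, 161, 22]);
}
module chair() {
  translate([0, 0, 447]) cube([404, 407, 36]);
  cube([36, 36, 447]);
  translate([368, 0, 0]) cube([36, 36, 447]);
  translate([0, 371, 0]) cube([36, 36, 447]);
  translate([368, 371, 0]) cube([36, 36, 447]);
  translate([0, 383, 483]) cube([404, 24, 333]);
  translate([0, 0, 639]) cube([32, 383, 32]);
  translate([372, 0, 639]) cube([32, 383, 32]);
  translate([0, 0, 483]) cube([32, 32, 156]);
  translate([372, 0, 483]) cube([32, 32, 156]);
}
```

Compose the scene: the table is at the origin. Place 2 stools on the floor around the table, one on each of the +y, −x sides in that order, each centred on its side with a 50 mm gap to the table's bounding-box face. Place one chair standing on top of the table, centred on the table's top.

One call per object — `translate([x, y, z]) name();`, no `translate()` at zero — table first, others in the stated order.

table();
translate([182, 815, 0]) stool();
translate([-346, 254, 0]) stool();
translate([128, 179, 688]) chair();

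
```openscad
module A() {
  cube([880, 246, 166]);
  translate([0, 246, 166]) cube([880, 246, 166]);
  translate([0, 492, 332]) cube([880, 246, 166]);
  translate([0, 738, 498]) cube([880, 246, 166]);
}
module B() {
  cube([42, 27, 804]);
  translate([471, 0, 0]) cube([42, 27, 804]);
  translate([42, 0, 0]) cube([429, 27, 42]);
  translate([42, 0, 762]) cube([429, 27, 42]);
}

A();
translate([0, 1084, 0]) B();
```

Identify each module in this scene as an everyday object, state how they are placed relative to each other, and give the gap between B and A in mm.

A is a staircase. B is a picture frame. The picture frame is on the floor beside the staircase on its +y side. The gap between the picture frame and the staircase is 100 mm.

The picture frame's nearest face is 100 mm from the staircase's +y face.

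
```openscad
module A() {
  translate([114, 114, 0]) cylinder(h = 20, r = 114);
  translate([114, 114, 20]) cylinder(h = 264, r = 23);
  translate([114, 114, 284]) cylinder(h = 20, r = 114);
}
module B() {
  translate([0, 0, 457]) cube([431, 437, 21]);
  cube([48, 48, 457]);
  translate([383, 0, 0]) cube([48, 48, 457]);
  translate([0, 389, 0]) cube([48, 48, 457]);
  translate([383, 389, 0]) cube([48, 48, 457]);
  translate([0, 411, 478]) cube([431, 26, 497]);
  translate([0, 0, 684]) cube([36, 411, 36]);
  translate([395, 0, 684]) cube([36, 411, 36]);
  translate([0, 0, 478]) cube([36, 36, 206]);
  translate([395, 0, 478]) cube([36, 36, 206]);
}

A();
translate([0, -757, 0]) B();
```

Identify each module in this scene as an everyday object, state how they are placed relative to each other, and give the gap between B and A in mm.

The chair's nearest face is 320 mm from the spool's −y face.

A is a spool. B is a chair. The chair is on the floor beside the spool on its −y side. The gap between the chair and the spool is 320 mm.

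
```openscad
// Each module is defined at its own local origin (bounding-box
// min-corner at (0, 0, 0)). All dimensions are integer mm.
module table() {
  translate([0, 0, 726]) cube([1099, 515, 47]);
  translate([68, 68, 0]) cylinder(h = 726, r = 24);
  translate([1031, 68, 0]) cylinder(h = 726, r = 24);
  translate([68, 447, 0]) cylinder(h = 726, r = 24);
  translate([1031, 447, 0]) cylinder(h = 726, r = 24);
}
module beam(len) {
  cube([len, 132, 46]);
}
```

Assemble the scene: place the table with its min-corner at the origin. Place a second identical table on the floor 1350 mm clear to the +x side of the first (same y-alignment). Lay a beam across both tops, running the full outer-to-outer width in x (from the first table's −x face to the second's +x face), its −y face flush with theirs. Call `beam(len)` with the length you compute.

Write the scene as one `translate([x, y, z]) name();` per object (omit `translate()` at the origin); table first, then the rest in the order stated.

table();
translate([2449, 0, 0]) table();
translate([0, 0, 773]) beam(3548);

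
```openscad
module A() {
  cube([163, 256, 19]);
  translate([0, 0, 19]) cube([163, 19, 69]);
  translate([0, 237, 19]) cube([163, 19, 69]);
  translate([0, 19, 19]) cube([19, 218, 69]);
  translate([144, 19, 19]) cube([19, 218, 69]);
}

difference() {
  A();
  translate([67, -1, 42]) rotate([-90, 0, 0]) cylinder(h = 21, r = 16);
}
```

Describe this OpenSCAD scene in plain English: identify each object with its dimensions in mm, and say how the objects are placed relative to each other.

A is an open storage box with external size 163×256×88 mm and wall thickness 19 mm (the base is also 19 mm thick). The base covers the whole footprint; the four walls stand on the base, with the y-facing walls full-width and the x-facing walls fitting between their inner faces.

The open box has a circular hole of radius 16 mm through its front wall, centred at (x = 67, z = 42).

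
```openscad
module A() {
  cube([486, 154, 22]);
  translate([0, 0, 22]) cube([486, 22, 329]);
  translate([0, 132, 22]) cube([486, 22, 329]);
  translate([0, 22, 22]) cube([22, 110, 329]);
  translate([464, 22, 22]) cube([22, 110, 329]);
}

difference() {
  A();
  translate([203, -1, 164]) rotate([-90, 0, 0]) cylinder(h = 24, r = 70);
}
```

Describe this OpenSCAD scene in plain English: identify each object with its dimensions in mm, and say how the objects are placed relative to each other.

A is an open-topped rectangular box: outside dimensions 486×154×351 mm, with a uniform wall and base thickness of 22 mm. The base is a full 486×154 slab on the floor; four walls sit on top of the base. The front and back walls (the −y and +y sides) span the full width; the two side walls fit between them.

The open box has a circular hole of radius 70 mm through its front wall, centred at (x = 203, z = 164).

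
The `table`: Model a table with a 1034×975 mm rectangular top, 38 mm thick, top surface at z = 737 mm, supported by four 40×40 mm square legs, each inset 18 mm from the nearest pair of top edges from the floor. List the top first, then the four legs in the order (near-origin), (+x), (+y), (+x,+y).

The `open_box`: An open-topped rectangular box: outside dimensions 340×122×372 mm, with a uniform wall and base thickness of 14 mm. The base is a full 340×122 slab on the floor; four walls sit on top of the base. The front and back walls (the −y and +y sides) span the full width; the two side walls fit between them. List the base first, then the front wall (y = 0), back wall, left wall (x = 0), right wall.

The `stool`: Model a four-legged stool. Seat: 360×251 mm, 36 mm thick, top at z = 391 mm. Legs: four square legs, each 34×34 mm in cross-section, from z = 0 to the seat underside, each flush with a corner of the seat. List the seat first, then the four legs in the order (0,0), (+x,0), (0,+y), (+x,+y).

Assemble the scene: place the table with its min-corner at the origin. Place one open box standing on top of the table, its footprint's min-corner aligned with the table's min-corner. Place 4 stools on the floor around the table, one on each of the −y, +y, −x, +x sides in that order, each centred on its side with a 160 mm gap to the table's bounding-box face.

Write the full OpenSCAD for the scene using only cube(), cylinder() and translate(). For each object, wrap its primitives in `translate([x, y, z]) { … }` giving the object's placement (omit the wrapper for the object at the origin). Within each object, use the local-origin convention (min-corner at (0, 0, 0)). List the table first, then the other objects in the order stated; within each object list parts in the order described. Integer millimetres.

translate([0, 0, 699]) cube([1034, 975, 38]);
translate([18, 18, 0]) cube([40, 40, 699]);
translate([976, 18, 0]) cube([40, 40, 699]);
translate([18, 917, 0]) cube([40, 40, 699]);
translate([976, 917, 0]) cube([40, 40, 699]);
translate([0, 0, 737]) {
  cube([340, 122, 14]);
  translate([0, 0, 14]) cube([340, 14, 358]);
  translate([0, 108, 14]) cube([340, 14, 358]);
  translate([0, 14, 14]) cube([14, 94, 358]);
  translate([326, 14, 14]) cube([14, 94, 358]);
}
translate([337, -411, 0]) {
  translate([0, 0, 355]) cube([360, 251, 36]);
  cube([34, 34, 355]);
  translate([326, 0, 0]) cube([34, 34, 355]);
  translate([0, 217, 0]) cube([34, 34, 355]);
  translate([326, 217, 0]) cube([34, 34, 355]);
}
translate([337, 1135, 0]) {
  translate([0, 0, 355]) cube([360, 251, 36]);
  cube([34, 34, 355]);
  translate([326, 0, 0]) cube([34, 34, 355]);
  translate([0, 217, 0]) cube([34, 34, 355]);
  translate([326, 217, 0]) cube([34, 34, 355]);
}
translate([-520, 362, 0]) {
  translate([0, 0, 355]) cube([360, 251, 36]);
  cube([34, 34, 355]);
  translate([326, 0, 0]) cube([34, 34, 355]);
  translate([0, 217, 0]) cube([34, 34, 355]);
  translate([326, 217, 0]) cube([34, 34, 355]);
}
translate([1194, 362, 0]) {
  translate([0, 0, 355]) cube([360, 251, 36]);
  cube([34, 34, 355]);
  translate([326, 0, 0]) cube([34, 34, 355]);
  translate([0, 217, 0]) cube([34, 34, 355]);
  translate([326, 217, 0]) cube([34, 34, 355]);
}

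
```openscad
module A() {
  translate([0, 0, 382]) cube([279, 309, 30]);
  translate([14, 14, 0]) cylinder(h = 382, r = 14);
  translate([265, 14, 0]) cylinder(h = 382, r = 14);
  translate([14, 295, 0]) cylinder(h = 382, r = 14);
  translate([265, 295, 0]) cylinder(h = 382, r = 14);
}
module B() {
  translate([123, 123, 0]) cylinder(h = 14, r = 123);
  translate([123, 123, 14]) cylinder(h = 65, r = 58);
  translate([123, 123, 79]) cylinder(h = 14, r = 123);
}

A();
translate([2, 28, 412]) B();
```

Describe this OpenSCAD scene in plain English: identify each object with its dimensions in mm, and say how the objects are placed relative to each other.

A is a simple wooden stool: a rectangular seat 279 mm (x) by 309 mm (y), 30 mm thick, top face at z = 412 mm, on four round legs, each 28 mm in diameter. The legs rest on z = 0, each leg's axis is inset half a diameter from the nearest pair of seat edges (so the leg's bounding box is flush with the corner).

B is a spool: two coaxial disc flanges of radius 123 mm and thickness 14 mm, joined by a core cylinder of radius 58 mm and height 65 mm. The lower flange rests on z = 0 and the three cylinders share a vertical axis.

The spool is on top of the stool.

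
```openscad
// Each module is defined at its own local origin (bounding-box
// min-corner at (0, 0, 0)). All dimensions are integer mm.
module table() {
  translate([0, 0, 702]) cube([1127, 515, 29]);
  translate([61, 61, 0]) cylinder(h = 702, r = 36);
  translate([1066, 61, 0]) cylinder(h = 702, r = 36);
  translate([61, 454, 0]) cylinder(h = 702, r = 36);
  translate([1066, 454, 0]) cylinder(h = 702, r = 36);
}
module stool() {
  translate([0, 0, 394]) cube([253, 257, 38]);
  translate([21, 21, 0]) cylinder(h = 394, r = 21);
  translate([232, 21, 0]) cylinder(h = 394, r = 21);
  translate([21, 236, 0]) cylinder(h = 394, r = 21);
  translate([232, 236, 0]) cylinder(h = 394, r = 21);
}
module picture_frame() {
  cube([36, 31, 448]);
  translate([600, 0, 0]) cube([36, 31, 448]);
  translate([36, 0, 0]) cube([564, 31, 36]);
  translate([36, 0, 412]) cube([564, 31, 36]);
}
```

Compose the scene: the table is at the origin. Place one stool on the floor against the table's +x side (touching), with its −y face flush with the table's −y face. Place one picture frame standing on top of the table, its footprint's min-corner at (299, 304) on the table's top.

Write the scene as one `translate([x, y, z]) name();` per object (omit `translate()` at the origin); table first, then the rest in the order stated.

table();
translate([1127, 0, 0]) stool();
translate([299, 304, 731]) picture_frame();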